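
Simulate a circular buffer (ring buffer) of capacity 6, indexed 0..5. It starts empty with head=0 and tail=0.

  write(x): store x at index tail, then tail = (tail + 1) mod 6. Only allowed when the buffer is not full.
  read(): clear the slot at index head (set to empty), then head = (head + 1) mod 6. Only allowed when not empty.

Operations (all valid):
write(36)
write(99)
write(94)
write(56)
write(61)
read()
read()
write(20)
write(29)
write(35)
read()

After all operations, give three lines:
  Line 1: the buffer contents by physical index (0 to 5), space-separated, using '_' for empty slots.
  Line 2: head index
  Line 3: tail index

Answer: 29 35 _ 56 61 20
3
2

Derivation:
write(36): buf=[36 _ _ _ _ _], head=0, tail=1, size=1
write(99): buf=[36 99 _ _ _ _], head=0, tail=2, size=2
write(94): buf=[36 99 94 _ _ _], head=0, tail=3, size=3
write(56): buf=[36 99 94 56 _ _], head=0, tail=4, size=4
write(61): buf=[36 99 94 56 61 _], head=0, tail=5, size=5
read(): buf=[_ 99 94 56 61 _], head=1, tail=5, size=4
read(): buf=[_ _ 94 56 61 _], head=2, tail=5, size=3
write(20): buf=[_ _ 94 56 61 20], head=2, tail=0, size=4
write(29): buf=[29 _ 94 56 61 20], head=2, tail=1, size=5
write(35): buf=[29 35 94 56 61 20], head=2, tail=2, size=6
read(): buf=[29 35 _ 56 61 20], head=3, tail=2, size=5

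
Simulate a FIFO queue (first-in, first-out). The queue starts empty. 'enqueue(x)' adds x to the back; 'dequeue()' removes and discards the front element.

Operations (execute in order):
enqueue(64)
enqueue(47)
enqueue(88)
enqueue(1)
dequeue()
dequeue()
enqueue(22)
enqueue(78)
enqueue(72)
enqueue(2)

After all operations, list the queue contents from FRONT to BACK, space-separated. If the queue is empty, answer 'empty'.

enqueue(64): [64]
enqueue(47): [64, 47]
enqueue(88): [64, 47, 88]
enqueue(1): [64, 47, 88, 1]
dequeue(): [47, 88, 1]
dequeue(): [88, 1]
enqueue(22): [88, 1, 22]
enqueue(78): [88, 1, 22, 78]
enqueue(72): [88, 1, 22, 78, 72]
enqueue(2): [88, 1, 22, 78, 72, 2]

Answer: 88 1 22 78 72 2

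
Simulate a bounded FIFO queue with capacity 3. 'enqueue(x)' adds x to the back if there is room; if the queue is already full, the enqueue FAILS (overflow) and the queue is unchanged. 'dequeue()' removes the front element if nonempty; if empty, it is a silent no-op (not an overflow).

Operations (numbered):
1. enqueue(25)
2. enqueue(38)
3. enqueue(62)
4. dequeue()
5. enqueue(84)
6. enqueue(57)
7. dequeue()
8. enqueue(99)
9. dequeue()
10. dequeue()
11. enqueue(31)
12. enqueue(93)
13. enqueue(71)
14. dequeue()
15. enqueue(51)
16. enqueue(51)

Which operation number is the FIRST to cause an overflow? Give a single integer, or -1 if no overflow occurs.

Answer: 6

Derivation:
1. enqueue(25): size=1
2. enqueue(38): size=2
3. enqueue(62): size=3
4. dequeue(): size=2
5. enqueue(84): size=3
6. enqueue(57): size=3=cap → OVERFLOW (fail)
7. dequeue(): size=2
8. enqueue(99): size=3
9. dequeue(): size=2
10. dequeue(): size=1
11. enqueue(31): size=2
12. enqueue(93): size=3
13. enqueue(71): size=3=cap → OVERFLOW (fail)
14. dequeue(): size=2
15. enqueue(51): size=3
16. enqueue(51): size=3=cap → OVERFLOW (fail)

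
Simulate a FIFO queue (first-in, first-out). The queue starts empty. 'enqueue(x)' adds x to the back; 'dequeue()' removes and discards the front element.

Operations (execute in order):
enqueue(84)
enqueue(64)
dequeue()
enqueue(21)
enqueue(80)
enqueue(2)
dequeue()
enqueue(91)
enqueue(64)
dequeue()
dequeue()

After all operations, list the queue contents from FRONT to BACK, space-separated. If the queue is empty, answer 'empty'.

enqueue(84): [84]
enqueue(64): [84, 64]
dequeue(): [64]
enqueue(21): [64, 21]
enqueue(80): [64, 21, 80]
enqueue(2): [64, 21, 80, 2]
dequeue(): [21, 80, 2]
enqueue(91): [21, 80, 2, 91]
enqueue(64): [21, 80, 2, 91, 64]
dequeue(): [80, 2, 91, 64]
dequeue(): [2, 91, 64]

Answer: 2 91 64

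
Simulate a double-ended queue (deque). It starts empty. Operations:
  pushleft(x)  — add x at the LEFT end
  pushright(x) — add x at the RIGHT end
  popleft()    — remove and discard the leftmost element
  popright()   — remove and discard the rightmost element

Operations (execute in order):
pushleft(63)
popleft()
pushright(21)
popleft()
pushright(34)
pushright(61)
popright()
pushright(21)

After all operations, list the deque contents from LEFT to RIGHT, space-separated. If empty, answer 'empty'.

pushleft(63): [63]
popleft(): []
pushright(21): [21]
popleft(): []
pushright(34): [34]
pushright(61): [34, 61]
popright(): [34]
pushright(21): [34, 21]

Answer: 34 21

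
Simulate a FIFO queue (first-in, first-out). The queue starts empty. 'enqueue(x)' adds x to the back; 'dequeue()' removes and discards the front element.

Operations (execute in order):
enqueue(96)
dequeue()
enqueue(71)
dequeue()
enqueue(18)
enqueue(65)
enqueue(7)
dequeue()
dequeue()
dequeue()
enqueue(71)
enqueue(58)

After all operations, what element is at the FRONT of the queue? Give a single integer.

Answer: 71

Derivation:
enqueue(96): queue = [96]
dequeue(): queue = []
enqueue(71): queue = [71]
dequeue(): queue = []
enqueue(18): queue = [18]
enqueue(65): queue = [18, 65]
enqueue(7): queue = [18, 65, 7]
dequeue(): queue = [65, 7]
dequeue(): queue = [7]
dequeue(): queue = []
enqueue(71): queue = [71]
enqueue(58): queue = [71, 58]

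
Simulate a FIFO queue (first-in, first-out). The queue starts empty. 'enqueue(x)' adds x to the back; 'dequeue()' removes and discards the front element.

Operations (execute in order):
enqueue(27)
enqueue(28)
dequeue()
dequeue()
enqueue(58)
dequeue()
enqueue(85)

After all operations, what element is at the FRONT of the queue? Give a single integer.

enqueue(27): queue = [27]
enqueue(28): queue = [27, 28]
dequeue(): queue = [28]
dequeue(): queue = []
enqueue(58): queue = [58]
dequeue(): queue = []
enqueue(85): queue = [85]

Answer: 85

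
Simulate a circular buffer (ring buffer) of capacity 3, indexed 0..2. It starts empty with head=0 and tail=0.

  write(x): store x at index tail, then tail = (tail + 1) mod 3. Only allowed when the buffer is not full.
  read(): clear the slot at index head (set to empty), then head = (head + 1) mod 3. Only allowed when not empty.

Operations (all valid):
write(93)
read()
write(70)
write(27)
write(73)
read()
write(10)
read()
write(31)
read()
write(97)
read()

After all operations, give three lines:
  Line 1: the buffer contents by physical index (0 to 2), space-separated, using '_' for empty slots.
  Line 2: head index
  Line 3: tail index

write(93): buf=[93 _ _], head=0, tail=1, size=1
read(): buf=[_ _ _], head=1, tail=1, size=0
write(70): buf=[_ 70 _], head=1, tail=2, size=1
write(27): buf=[_ 70 27], head=1, tail=0, size=2
write(73): buf=[73 70 27], head=1, tail=1, size=3
read(): buf=[73 _ 27], head=2, tail=1, size=2
write(10): buf=[73 10 27], head=2, tail=2, size=3
read(): buf=[73 10 _], head=0, tail=2, size=2
write(31): buf=[73 10 31], head=0, tail=0, size=3
read(): buf=[_ 10 31], head=1, tail=0, size=2
write(97): buf=[97 10 31], head=1, tail=1, size=3
read(): buf=[97 _ 31], head=2, tail=1, size=2

Answer: 97 _ 31
2
1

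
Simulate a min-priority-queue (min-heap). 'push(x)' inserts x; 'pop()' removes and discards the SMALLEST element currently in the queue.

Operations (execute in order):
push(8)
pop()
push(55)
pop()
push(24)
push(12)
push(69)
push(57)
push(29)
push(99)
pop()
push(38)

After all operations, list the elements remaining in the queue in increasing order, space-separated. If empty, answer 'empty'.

push(8): heap contents = [8]
pop() → 8: heap contents = []
push(55): heap contents = [55]
pop() → 55: heap contents = []
push(24): heap contents = [24]
push(12): heap contents = [12, 24]
push(69): heap contents = [12, 24, 69]
push(57): heap contents = [12, 24, 57, 69]
push(29): heap contents = [12, 24, 29, 57, 69]
push(99): heap contents = [12, 24, 29, 57, 69, 99]
pop() → 12: heap contents = [24, 29, 57, 69, 99]
push(38): heap contents = [24, 29, 38, 57, 69, 99]

Answer: 24 29 38 57 69 99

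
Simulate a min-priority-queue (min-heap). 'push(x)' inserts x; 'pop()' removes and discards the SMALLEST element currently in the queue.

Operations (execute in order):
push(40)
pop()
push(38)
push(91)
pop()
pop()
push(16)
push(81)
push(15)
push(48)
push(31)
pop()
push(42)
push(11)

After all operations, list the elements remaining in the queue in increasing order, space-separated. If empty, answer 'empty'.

Answer: 11 16 31 42 48 81

Derivation:
push(40): heap contents = [40]
pop() → 40: heap contents = []
push(38): heap contents = [38]
push(91): heap contents = [38, 91]
pop() → 38: heap contents = [91]
pop() → 91: heap contents = []
push(16): heap contents = [16]
push(81): heap contents = [16, 81]
push(15): heap contents = [15, 16, 81]
push(48): heap contents = [15, 16, 48, 81]
push(31): heap contents = [15, 16, 31, 48, 81]
pop() → 15: heap contents = [16, 31, 48, 81]
push(42): heap contents = [16, 31, 42, 48, 81]
push(11): heap contents = [11, 16, 31, 42, 48, 81]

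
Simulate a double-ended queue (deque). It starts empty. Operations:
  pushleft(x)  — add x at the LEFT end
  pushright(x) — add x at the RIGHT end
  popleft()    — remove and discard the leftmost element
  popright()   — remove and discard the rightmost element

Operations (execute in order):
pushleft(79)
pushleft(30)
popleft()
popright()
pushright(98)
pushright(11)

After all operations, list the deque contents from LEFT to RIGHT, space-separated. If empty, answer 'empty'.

Answer: 98 11

Derivation:
pushleft(79): [79]
pushleft(30): [30, 79]
popleft(): [79]
popright(): []
pushright(98): [98]
pushright(11): [98, 11]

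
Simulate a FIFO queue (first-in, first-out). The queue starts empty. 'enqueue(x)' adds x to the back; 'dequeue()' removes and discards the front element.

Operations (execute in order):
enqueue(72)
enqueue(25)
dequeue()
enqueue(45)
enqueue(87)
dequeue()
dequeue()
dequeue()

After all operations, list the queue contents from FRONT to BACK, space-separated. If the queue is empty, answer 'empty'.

enqueue(72): [72]
enqueue(25): [72, 25]
dequeue(): [25]
enqueue(45): [25, 45]
enqueue(87): [25, 45, 87]
dequeue(): [45, 87]
dequeue(): [87]
dequeue(): []

Answer: empty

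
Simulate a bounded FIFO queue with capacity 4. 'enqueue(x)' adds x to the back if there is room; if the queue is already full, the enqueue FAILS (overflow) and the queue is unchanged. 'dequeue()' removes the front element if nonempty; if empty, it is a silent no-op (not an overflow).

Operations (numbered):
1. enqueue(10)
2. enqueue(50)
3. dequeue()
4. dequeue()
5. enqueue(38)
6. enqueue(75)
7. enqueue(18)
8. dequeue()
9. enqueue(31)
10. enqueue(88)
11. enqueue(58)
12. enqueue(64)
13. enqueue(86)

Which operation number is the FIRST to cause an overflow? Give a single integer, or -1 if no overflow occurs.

1. enqueue(10): size=1
2. enqueue(50): size=2
3. dequeue(): size=1
4. dequeue(): size=0
5. enqueue(38): size=1
6. enqueue(75): size=2
7. enqueue(18): size=3
8. dequeue(): size=2
9. enqueue(31): size=3
10. enqueue(88): size=4
11. enqueue(58): size=4=cap → OVERFLOW (fail)
12. enqueue(64): size=4=cap → OVERFLOW (fail)
13. enqueue(86): size=4=cap → OVERFLOW (fail)

Answer: 11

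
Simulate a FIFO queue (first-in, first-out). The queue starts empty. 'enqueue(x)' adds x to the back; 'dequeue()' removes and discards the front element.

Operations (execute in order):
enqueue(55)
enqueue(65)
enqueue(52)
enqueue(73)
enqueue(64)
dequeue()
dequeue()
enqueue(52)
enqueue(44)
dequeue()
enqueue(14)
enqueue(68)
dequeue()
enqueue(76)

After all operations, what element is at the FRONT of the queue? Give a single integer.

enqueue(55): queue = [55]
enqueue(65): queue = [55, 65]
enqueue(52): queue = [55, 65, 52]
enqueue(73): queue = [55, 65, 52, 73]
enqueue(64): queue = [55, 65, 52, 73, 64]
dequeue(): queue = [65, 52, 73, 64]
dequeue(): queue = [52, 73, 64]
enqueue(52): queue = [52, 73, 64, 52]
enqueue(44): queue = [52, 73, 64, 52, 44]
dequeue(): queue = [73, 64, 52, 44]
enqueue(14): queue = [73, 64, 52, 44, 14]
enqueue(68): queue = [73, 64, 52, 44, 14, 68]
dequeue(): queue = [64, 52, 44, 14, 68]
enqueue(76): queue = [64, 52, 44, 14, 68, 76]

Answer: 64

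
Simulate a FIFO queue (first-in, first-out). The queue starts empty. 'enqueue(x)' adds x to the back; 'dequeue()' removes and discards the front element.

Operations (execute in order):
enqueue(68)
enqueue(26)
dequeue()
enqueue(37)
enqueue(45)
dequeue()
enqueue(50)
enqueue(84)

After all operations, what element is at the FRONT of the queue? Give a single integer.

enqueue(68): queue = [68]
enqueue(26): queue = [68, 26]
dequeue(): queue = [26]
enqueue(37): queue = [26, 37]
enqueue(45): queue = [26, 37, 45]
dequeue(): queue = [37, 45]
enqueue(50): queue = [37, 45, 50]
enqueue(84): queue = [37, 45, 50, 84]

Answer: 37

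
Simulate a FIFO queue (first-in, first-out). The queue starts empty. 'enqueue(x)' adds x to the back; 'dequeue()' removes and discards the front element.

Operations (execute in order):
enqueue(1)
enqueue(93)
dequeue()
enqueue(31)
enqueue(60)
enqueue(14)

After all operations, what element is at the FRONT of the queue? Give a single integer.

enqueue(1): queue = [1]
enqueue(93): queue = [1, 93]
dequeue(): queue = [93]
enqueue(31): queue = [93, 31]
enqueue(60): queue = [93, 31, 60]
enqueue(14): queue = [93, 31, 60, 14]

Answer: 93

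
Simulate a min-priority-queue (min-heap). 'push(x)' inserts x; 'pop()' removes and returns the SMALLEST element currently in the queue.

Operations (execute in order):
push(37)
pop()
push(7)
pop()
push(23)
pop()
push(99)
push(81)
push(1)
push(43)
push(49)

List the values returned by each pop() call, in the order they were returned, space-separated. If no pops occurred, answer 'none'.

Answer: 37 7 23

Derivation:
push(37): heap contents = [37]
pop() → 37: heap contents = []
push(7): heap contents = [7]
pop() → 7: heap contents = []
push(23): heap contents = [23]
pop() → 23: heap contents = []
push(99): heap contents = [99]
push(81): heap contents = [81, 99]
push(1): heap contents = [1, 81, 99]
push(43): heap contents = [1, 43, 81, 99]
push(49): heap contents = [1, 43, 49, 81, 99]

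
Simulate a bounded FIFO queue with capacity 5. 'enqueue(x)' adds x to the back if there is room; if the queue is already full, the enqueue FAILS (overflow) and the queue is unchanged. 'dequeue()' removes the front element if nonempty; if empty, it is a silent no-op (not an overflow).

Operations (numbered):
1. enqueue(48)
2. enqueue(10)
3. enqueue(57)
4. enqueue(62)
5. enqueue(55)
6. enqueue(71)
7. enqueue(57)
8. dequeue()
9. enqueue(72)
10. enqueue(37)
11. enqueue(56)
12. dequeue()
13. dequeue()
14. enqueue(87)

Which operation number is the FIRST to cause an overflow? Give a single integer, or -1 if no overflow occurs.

Answer: 6

Derivation:
1. enqueue(48): size=1
2. enqueue(10): size=2
3. enqueue(57): size=3
4. enqueue(62): size=4
5. enqueue(55): size=5
6. enqueue(71): size=5=cap → OVERFLOW (fail)
7. enqueue(57): size=5=cap → OVERFLOW (fail)
8. dequeue(): size=4
9. enqueue(72): size=5
10. enqueue(37): size=5=cap → OVERFLOW (fail)
11. enqueue(56): size=5=cap → OVERFLOW (fail)
12. dequeue(): size=4
13. dequeue(): size=3
14. enqueue(87): size=4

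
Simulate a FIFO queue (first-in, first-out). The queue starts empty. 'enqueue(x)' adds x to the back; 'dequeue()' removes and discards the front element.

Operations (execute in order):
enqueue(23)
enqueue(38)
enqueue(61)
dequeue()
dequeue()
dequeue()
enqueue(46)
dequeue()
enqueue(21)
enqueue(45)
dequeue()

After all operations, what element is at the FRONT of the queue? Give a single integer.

Answer: 45

Derivation:
enqueue(23): queue = [23]
enqueue(38): queue = [23, 38]
enqueue(61): queue = [23, 38, 61]
dequeue(): queue = [38, 61]
dequeue(): queue = [61]
dequeue(): queue = []
enqueue(46): queue = [46]
dequeue(): queue = []
enqueue(21): queue = [21]
enqueue(45): queue = [21, 45]
dequeue(): queue = [45]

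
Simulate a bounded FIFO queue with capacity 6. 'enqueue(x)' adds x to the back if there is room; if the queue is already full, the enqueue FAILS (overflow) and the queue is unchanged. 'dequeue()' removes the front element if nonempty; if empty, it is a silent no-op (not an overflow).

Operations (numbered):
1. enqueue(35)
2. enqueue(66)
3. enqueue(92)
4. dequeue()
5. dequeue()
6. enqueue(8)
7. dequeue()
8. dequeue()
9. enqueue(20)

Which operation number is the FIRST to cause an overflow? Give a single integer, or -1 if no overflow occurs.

1. enqueue(35): size=1
2. enqueue(66): size=2
3. enqueue(92): size=3
4. dequeue(): size=2
5. dequeue(): size=1
6. enqueue(8): size=2
7. dequeue(): size=1
8. dequeue(): size=0
9. enqueue(20): size=1

Answer: -1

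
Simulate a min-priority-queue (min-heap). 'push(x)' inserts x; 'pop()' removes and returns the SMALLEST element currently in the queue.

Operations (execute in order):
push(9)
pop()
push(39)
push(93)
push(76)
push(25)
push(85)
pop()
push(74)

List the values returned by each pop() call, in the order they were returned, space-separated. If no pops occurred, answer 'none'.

Answer: 9 25

Derivation:
push(9): heap contents = [9]
pop() → 9: heap contents = []
push(39): heap contents = [39]
push(93): heap contents = [39, 93]
push(76): heap contents = [39, 76, 93]
push(25): heap contents = [25, 39, 76, 93]
push(85): heap contents = [25, 39, 76, 85, 93]
pop() → 25: heap contents = [39, 76, 85, 93]
push(74): heap contents = [39, 74, 76, 85, 93]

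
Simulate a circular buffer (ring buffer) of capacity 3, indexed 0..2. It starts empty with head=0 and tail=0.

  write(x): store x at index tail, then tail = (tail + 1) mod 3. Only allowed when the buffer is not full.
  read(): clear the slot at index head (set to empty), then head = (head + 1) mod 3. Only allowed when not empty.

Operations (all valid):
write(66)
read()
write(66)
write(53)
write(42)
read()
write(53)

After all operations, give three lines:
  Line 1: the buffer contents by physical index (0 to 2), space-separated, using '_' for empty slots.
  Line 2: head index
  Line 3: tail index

Answer: 42 53 53
2
2

Derivation:
write(66): buf=[66 _ _], head=0, tail=1, size=1
read(): buf=[_ _ _], head=1, tail=1, size=0
write(66): buf=[_ 66 _], head=1, tail=2, size=1
write(53): buf=[_ 66 53], head=1, tail=0, size=2
write(42): buf=[42 66 53], head=1, tail=1, size=3
read(): buf=[42 _ 53], head=2, tail=1, size=2
write(53): buf=[42 53 53], head=2, tail=2, size=3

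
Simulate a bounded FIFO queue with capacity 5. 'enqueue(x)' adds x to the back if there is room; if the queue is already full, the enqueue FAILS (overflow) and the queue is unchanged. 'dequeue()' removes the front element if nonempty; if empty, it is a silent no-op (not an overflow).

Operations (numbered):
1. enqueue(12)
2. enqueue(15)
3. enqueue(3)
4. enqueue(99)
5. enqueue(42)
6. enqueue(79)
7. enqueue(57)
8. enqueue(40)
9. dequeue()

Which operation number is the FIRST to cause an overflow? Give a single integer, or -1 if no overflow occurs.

Answer: 6

Derivation:
1. enqueue(12): size=1
2. enqueue(15): size=2
3. enqueue(3): size=3
4. enqueue(99): size=4
5. enqueue(42): size=5
6. enqueue(79): size=5=cap → OVERFLOW (fail)
7. enqueue(57): size=5=cap → OVERFLOW (fail)
8. enqueue(40): size=5=cap → OVERFLOW (fail)
9. dequeue(): size=4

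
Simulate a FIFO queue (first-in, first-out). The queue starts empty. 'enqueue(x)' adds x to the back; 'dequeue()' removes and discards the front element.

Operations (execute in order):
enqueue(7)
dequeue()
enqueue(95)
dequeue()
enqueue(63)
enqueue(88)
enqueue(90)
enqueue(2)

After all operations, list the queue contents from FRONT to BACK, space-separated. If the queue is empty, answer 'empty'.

enqueue(7): [7]
dequeue(): []
enqueue(95): [95]
dequeue(): []
enqueue(63): [63]
enqueue(88): [63, 88]
enqueue(90): [63, 88, 90]
enqueue(2): [63, 88, 90, 2]

Answer: 63 88 90 2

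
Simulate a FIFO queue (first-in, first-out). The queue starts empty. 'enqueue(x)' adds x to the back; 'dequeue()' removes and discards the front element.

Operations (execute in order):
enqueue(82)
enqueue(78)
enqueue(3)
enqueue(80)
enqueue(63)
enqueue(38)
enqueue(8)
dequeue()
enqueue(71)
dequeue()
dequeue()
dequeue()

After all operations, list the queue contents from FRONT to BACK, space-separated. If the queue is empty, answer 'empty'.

enqueue(82): [82]
enqueue(78): [82, 78]
enqueue(3): [82, 78, 3]
enqueue(80): [82, 78, 3, 80]
enqueue(63): [82, 78, 3, 80, 63]
enqueue(38): [82, 78, 3, 80, 63, 38]
enqueue(8): [82, 78, 3, 80, 63, 38, 8]
dequeue(): [78, 3, 80, 63, 38, 8]
enqueue(71): [78, 3, 80, 63, 38, 8, 71]
dequeue(): [3, 80, 63, 38, 8, 71]
dequeue(): [80, 63, 38, 8, 71]
dequeue(): [63, 38, 8, 71]

Answer: 63 38 8 71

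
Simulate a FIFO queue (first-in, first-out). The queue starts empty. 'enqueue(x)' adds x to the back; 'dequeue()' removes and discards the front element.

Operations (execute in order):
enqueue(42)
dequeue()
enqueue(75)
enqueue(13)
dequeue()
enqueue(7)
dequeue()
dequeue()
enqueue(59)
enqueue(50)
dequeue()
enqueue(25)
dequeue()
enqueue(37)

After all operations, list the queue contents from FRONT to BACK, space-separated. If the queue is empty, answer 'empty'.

enqueue(42): [42]
dequeue(): []
enqueue(75): [75]
enqueue(13): [75, 13]
dequeue(): [13]
enqueue(7): [13, 7]
dequeue(): [7]
dequeue(): []
enqueue(59): [59]
enqueue(50): [59, 50]
dequeue(): [50]
enqueue(25): [50, 25]
dequeue(): [25]
enqueue(37): [25, 37]

Answer: 25 37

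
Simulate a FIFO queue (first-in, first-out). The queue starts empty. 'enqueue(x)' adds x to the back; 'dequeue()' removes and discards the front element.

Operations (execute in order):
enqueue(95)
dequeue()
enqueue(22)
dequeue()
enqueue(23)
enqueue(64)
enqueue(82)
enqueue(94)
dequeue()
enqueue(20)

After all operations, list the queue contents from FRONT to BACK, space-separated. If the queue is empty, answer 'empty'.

Answer: 64 82 94 20

Derivation:
enqueue(95): [95]
dequeue(): []
enqueue(22): [22]
dequeue(): []
enqueue(23): [23]
enqueue(64): [23, 64]
enqueue(82): [23, 64, 82]
enqueue(94): [23, 64, 82, 94]
dequeue(): [64, 82, 94]
enqueue(20): [64, 82, 94, 20]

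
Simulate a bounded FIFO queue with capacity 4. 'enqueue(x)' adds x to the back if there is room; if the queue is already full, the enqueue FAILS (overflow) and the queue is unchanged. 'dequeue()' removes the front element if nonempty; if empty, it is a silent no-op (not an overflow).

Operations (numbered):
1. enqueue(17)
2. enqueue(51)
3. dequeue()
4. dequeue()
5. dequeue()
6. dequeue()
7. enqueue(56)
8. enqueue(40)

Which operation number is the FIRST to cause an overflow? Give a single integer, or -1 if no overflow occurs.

1. enqueue(17): size=1
2. enqueue(51): size=2
3. dequeue(): size=1
4. dequeue(): size=0
5. dequeue(): empty, no-op, size=0
6. dequeue(): empty, no-op, size=0
7. enqueue(56): size=1
8. enqueue(40): size=2

Answer: -1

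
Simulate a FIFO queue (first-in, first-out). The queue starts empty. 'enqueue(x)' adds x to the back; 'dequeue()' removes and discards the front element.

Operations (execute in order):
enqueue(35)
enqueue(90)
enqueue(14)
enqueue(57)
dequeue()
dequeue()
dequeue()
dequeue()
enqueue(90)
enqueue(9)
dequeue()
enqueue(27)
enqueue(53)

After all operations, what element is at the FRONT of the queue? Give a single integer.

Answer: 9

Derivation:
enqueue(35): queue = [35]
enqueue(90): queue = [35, 90]
enqueue(14): queue = [35, 90, 14]
enqueue(57): queue = [35, 90, 14, 57]
dequeue(): queue = [90, 14, 57]
dequeue(): queue = [14, 57]
dequeue(): queue = [57]
dequeue(): queue = []
enqueue(90): queue = [90]
enqueue(9): queue = [90, 9]
dequeue(): queue = [9]
enqueue(27): queue = [9, 27]
enqueue(53): queue = [9, 27, 53]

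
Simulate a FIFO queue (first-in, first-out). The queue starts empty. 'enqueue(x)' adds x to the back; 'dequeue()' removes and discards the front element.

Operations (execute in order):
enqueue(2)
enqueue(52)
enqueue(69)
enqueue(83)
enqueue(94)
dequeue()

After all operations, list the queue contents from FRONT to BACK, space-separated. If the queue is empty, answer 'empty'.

Answer: 52 69 83 94

Derivation:
enqueue(2): [2]
enqueue(52): [2, 52]
enqueue(69): [2, 52, 69]
enqueue(83): [2, 52, 69, 83]
enqueue(94): [2, 52, 69, 83, 94]
dequeue(): [52, 69, 83, 94]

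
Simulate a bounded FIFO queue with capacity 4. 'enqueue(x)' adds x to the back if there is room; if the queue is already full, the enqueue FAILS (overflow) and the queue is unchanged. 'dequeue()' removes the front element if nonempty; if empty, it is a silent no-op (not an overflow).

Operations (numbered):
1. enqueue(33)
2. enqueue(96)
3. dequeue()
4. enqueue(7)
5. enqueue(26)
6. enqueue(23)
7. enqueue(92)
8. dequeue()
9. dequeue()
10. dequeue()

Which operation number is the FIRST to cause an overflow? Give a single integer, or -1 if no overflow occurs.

1. enqueue(33): size=1
2. enqueue(96): size=2
3. dequeue(): size=1
4. enqueue(7): size=2
5. enqueue(26): size=3
6. enqueue(23): size=4
7. enqueue(92): size=4=cap → OVERFLOW (fail)
8. dequeue(): size=3
9. dequeue(): size=2
10. dequeue(): size=1

Answer: 7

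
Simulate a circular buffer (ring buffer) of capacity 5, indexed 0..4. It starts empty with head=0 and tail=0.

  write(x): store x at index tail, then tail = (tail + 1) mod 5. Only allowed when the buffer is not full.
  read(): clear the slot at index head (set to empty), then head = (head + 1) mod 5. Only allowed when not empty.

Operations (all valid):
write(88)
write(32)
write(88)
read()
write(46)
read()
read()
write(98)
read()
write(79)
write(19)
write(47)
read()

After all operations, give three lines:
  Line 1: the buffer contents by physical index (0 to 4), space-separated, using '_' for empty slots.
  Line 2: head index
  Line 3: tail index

write(88): buf=[88 _ _ _ _], head=0, tail=1, size=1
write(32): buf=[88 32 _ _ _], head=0, tail=2, size=2
write(88): buf=[88 32 88 _ _], head=0, tail=3, size=3
read(): buf=[_ 32 88 _ _], head=1, tail=3, size=2
write(46): buf=[_ 32 88 46 _], head=1, tail=4, size=3
read(): buf=[_ _ 88 46 _], head=2, tail=4, size=2
read(): buf=[_ _ _ 46 _], head=3, tail=4, size=1
write(98): buf=[_ _ _ 46 98], head=3, tail=0, size=2
read(): buf=[_ _ _ _ 98], head=4, tail=0, size=1
write(79): buf=[79 _ _ _ 98], head=4, tail=1, size=2
write(19): buf=[79 19 _ _ 98], head=4, tail=2, size=3
write(47): buf=[79 19 47 _ 98], head=4, tail=3, size=4
read(): buf=[79 19 47 _ _], head=0, tail=3, size=3

Answer: 79 19 47 _ _
0
3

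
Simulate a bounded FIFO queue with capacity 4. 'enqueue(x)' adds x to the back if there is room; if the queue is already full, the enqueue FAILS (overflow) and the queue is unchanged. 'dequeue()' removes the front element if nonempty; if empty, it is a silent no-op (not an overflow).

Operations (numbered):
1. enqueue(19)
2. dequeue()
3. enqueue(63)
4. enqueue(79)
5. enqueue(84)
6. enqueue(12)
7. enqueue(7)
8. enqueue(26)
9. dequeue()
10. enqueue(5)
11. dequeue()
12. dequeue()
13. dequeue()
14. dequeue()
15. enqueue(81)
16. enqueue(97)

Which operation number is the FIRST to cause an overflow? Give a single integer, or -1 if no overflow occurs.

1. enqueue(19): size=1
2. dequeue(): size=0
3. enqueue(63): size=1
4. enqueue(79): size=2
5. enqueue(84): size=3
6. enqueue(12): size=4
7. enqueue(7): size=4=cap → OVERFLOW (fail)
8. enqueue(26): size=4=cap → OVERFLOW (fail)
9. dequeue(): size=3
10. enqueue(5): size=4
11. dequeue(): size=3
12. dequeue(): size=2
13. dequeue(): size=1
14. dequeue(): size=0
15. enqueue(81): size=1
16. enqueue(97): size=2

Answer: 7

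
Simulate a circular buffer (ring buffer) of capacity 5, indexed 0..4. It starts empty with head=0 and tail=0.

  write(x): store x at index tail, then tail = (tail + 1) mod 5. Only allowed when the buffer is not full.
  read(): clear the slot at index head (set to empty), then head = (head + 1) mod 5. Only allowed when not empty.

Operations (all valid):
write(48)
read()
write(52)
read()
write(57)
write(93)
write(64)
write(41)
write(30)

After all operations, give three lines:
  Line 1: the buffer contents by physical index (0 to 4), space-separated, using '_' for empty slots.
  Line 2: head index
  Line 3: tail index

write(48): buf=[48 _ _ _ _], head=0, tail=1, size=1
read(): buf=[_ _ _ _ _], head=1, tail=1, size=0
write(52): buf=[_ 52 _ _ _], head=1, tail=2, size=1
read(): buf=[_ _ _ _ _], head=2, tail=2, size=0
write(57): buf=[_ _ 57 _ _], head=2, tail=3, size=1
write(93): buf=[_ _ 57 93 _], head=2, tail=4, size=2
write(64): buf=[_ _ 57 93 64], head=2, tail=0, size=3
write(41): buf=[41 _ 57 93 64], head=2, tail=1, size=4
write(30): buf=[41 30 57 93 64], head=2, tail=2, size=5

Answer: 41 30 57 93 64
2
2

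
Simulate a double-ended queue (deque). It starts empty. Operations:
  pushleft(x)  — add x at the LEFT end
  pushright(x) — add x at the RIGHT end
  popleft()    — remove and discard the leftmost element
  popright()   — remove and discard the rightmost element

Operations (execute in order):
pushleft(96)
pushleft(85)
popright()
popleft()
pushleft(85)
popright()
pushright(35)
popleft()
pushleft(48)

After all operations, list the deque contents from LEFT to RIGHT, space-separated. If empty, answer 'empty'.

Answer: 48

Derivation:
pushleft(96): [96]
pushleft(85): [85, 96]
popright(): [85]
popleft(): []
pushleft(85): [85]
popright(): []
pushright(35): [35]
popleft(): []
pushleft(48): [48]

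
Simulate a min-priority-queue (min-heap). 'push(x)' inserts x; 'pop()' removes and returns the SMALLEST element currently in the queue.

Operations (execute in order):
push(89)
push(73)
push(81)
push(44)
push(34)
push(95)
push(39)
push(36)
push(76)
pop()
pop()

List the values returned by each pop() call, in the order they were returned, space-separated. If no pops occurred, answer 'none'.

push(89): heap contents = [89]
push(73): heap contents = [73, 89]
push(81): heap contents = [73, 81, 89]
push(44): heap contents = [44, 73, 81, 89]
push(34): heap contents = [34, 44, 73, 81, 89]
push(95): heap contents = [34, 44, 73, 81, 89, 95]
push(39): heap contents = [34, 39, 44, 73, 81, 89, 95]
push(36): heap contents = [34, 36, 39, 44, 73, 81, 89, 95]
push(76): heap contents = [34, 36, 39, 44, 73, 76, 81, 89, 95]
pop() → 34: heap contents = [36, 39, 44, 73, 76, 81, 89, 95]
pop() → 36: heap contents = [39, 44, 73, 76, 81, 89, 95]

Answer: 34 36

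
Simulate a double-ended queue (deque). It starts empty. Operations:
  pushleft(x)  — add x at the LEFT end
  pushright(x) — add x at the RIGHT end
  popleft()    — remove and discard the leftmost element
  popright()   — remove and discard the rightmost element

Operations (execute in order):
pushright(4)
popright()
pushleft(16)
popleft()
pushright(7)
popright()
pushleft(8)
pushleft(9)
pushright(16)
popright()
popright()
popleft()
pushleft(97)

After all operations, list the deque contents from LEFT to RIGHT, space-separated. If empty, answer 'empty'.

Answer: 97

Derivation:
pushright(4): [4]
popright(): []
pushleft(16): [16]
popleft(): []
pushright(7): [7]
popright(): []
pushleft(8): [8]
pushleft(9): [9, 8]
pushright(16): [9, 8, 16]
popright(): [9, 8]
popright(): [9]
popleft(): []
pushleft(97): [97]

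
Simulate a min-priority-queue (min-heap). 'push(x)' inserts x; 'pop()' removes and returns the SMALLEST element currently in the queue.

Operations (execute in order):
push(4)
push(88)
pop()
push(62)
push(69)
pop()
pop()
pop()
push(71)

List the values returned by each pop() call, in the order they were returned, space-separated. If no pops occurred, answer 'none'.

Answer: 4 62 69 88

Derivation:
push(4): heap contents = [4]
push(88): heap contents = [4, 88]
pop() → 4: heap contents = [88]
push(62): heap contents = [62, 88]
push(69): heap contents = [62, 69, 88]
pop() → 62: heap contents = [69, 88]
pop() → 69: heap contents = [88]
pop() → 88: heap contents = []
push(71): heap contents = [71]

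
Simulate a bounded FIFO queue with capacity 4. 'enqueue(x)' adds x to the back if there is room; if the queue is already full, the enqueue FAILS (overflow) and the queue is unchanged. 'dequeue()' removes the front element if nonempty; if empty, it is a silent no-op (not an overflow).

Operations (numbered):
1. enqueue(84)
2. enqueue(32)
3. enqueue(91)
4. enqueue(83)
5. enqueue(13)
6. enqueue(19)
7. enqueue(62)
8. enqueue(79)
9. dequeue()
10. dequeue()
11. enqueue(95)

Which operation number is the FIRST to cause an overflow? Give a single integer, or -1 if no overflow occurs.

Answer: 5

Derivation:
1. enqueue(84): size=1
2. enqueue(32): size=2
3. enqueue(91): size=3
4. enqueue(83): size=4
5. enqueue(13): size=4=cap → OVERFLOW (fail)
6. enqueue(19): size=4=cap → OVERFLOW (fail)
7. enqueue(62): size=4=cap → OVERFLOW (fail)
8. enqueue(79): size=4=cap → OVERFLOW (fail)
9. dequeue(): size=3
10. dequeue(): size=2
11. enqueue(95): size=3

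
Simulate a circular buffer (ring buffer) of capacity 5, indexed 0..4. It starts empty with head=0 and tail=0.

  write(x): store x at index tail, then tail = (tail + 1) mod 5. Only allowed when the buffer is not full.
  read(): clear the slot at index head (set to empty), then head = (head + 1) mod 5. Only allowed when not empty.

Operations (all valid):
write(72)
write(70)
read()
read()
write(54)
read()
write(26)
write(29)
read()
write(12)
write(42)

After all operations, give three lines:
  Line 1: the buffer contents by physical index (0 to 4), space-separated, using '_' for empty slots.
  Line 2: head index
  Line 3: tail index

write(72): buf=[72 _ _ _ _], head=0, tail=1, size=1
write(70): buf=[72 70 _ _ _], head=0, tail=2, size=2
read(): buf=[_ 70 _ _ _], head=1, tail=2, size=1
read(): buf=[_ _ _ _ _], head=2, tail=2, size=0
write(54): buf=[_ _ 54 _ _], head=2, tail=3, size=1
read(): buf=[_ _ _ _ _], head=3, tail=3, size=0
write(26): buf=[_ _ _ 26 _], head=3, tail=4, size=1
write(29): buf=[_ _ _ 26 29], head=3, tail=0, size=2
read(): buf=[_ _ _ _ 29], head=4, tail=0, size=1
write(12): buf=[12 _ _ _ 29], head=4, tail=1, size=2
write(42): buf=[12 42 _ _ 29], head=4, tail=2, size=3

Answer: 12 42 _ _ 29
4
2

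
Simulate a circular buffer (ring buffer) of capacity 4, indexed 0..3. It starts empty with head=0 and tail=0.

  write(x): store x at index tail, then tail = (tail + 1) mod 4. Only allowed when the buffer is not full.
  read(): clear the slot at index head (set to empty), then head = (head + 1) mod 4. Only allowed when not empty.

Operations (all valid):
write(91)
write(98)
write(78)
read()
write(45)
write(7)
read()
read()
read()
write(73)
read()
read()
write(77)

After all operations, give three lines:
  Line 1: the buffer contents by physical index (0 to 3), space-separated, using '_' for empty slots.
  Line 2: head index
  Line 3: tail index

Answer: _ _ 77 _
2
3

Derivation:
write(91): buf=[91 _ _ _], head=0, tail=1, size=1
write(98): buf=[91 98 _ _], head=0, tail=2, size=2
write(78): buf=[91 98 78 _], head=0, tail=3, size=3
read(): buf=[_ 98 78 _], head=1, tail=3, size=2
write(45): buf=[_ 98 78 45], head=1, tail=0, size=3
write(7): buf=[7 98 78 45], head=1, tail=1, size=4
read(): buf=[7 _ 78 45], head=2, tail=1, size=3
read(): buf=[7 _ _ 45], head=3, tail=1, size=2
read(): buf=[7 _ _ _], head=0, tail=1, size=1
write(73): buf=[7 73 _ _], head=0, tail=2, size=2
read(): buf=[_ 73 _ _], head=1, tail=2, size=1
read(): buf=[_ _ _ _], head=2, tail=2, size=0
write(77): buf=[_ _ 77 _], head=2, tail=3, size=1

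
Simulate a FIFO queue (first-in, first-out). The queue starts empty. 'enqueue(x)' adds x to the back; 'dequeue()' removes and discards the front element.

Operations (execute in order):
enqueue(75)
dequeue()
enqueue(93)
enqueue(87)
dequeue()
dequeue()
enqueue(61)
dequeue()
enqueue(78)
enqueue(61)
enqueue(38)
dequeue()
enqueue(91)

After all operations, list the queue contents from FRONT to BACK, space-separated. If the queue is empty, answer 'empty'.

Answer: 61 38 91

Derivation:
enqueue(75): [75]
dequeue(): []
enqueue(93): [93]
enqueue(87): [93, 87]
dequeue(): [87]
dequeue(): []
enqueue(61): [61]
dequeue(): []
enqueue(78): [78]
enqueue(61): [78, 61]
enqueue(38): [78, 61, 38]
dequeue(): [61, 38]
enqueue(91): [61, 38, 91]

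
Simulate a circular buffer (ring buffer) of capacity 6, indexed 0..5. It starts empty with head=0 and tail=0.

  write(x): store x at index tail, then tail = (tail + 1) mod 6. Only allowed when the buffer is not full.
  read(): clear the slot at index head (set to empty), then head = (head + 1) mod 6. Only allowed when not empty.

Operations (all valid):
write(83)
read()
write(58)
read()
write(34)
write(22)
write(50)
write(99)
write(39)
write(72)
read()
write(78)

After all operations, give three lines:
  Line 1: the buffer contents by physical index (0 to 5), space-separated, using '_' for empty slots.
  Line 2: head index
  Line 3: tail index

write(83): buf=[83 _ _ _ _ _], head=0, tail=1, size=1
read(): buf=[_ _ _ _ _ _], head=1, tail=1, size=0
write(58): buf=[_ 58 _ _ _ _], head=1, tail=2, size=1
read(): buf=[_ _ _ _ _ _], head=2, tail=2, size=0
write(34): buf=[_ _ 34 _ _ _], head=2, tail=3, size=1
write(22): buf=[_ _ 34 22 _ _], head=2, tail=4, size=2
write(50): buf=[_ _ 34 22 50 _], head=2, tail=5, size=3
write(99): buf=[_ _ 34 22 50 99], head=2, tail=0, size=4
write(39): buf=[39 _ 34 22 50 99], head=2, tail=1, size=5
write(72): buf=[39 72 34 22 50 99], head=2, tail=2, size=6
read(): buf=[39 72 _ 22 50 99], head=3, tail=2, size=5
write(78): buf=[39 72 78 22 50 99], head=3, tail=3, size=6

Answer: 39 72 78 22 50 99
3
3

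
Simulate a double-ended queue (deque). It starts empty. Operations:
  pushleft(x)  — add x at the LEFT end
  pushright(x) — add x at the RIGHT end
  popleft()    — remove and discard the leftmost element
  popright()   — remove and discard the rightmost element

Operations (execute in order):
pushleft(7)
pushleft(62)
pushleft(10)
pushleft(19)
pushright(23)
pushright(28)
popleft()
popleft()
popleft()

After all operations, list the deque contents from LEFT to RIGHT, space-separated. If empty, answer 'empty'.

Answer: 7 23 28

Derivation:
pushleft(7): [7]
pushleft(62): [62, 7]
pushleft(10): [10, 62, 7]
pushleft(19): [19, 10, 62, 7]
pushright(23): [19, 10, 62, 7, 23]
pushright(28): [19, 10, 62, 7, 23, 28]
popleft(): [10, 62, 7, 23, 28]
popleft(): [62, 7, 23, 28]
popleft(): [7, 23, 28]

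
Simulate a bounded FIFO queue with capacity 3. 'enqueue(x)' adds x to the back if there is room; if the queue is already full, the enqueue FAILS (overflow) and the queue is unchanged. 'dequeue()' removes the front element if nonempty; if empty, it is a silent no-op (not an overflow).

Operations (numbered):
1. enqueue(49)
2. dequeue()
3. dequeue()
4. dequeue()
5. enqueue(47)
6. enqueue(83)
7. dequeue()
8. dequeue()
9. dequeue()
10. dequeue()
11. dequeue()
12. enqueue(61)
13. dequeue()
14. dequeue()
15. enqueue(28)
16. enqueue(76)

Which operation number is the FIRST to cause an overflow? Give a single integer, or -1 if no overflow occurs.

1. enqueue(49): size=1
2. dequeue(): size=0
3. dequeue(): empty, no-op, size=0
4. dequeue(): empty, no-op, size=0
5. enqueue(47): size=1
6. enqueue(83): size=2
7. dequeue(): size=1
8. dequeue(): size=0
9. dequeue(): empty, no-op, size=0
10. dequeue(): empty, no-op, size=0
11. dequeue(): empty, no-op, size=0
12. enqueue(61): size=1
13. dequeue(): size=0
14. dequeue(): empty, no-op, size=0
15. enqueue(28): size=1
16. enqueue(76): size=2

Answer: -1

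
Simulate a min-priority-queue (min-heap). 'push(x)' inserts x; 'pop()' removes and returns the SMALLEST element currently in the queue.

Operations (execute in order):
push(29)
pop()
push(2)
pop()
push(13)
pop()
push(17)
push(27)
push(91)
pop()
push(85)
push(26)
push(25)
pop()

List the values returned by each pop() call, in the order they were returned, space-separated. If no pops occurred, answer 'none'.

Answer: 29 2 13 17 25

Derivation:
push(29): heap contents = [29]
pop() → 29: heap contents = []
push(2): heap contents = [2]
pop() → 2: heap contents = []
push(13): heap contents = [13]
pop() → 13: heap contents = []
push(17): heap contents = [17]
push(27): heap contents = [17, 27]
push(91): heap contents = [17, 27, 91]
pop() → 17: heap contents = [27, 91]
push(85): heap contents = [27, 85, 91]
push(26): heap contents = [26, 27, 85, 91]
push(25): heap contents = [25, 26, 27, 85, 91]
pop() → 25: heap contents = [26, 27, 85, 91]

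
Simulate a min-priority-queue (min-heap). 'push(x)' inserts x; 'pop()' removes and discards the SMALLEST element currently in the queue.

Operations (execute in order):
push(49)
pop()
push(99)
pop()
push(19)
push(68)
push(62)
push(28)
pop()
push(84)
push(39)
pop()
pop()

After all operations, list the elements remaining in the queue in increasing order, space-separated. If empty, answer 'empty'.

push(49): heap contents = [49]
pop() → 49: heap contents = []
push(99): heap contents = [99]
pop() → 99: heap contents = []
push(19): heap contents = [19]
push(68): heap contents = [19, 68]
push(62): heap contents = [19, 62, 68]
push(28): heap contents = [19, 28, 62, 68]
pop() → 19: heap contents = [28, 62, 68]
push(84): heap contents = [28, 62, 68, 84]
push(39): heap contents = [28, 39, 62, 68, 84]
pop() → 28: heap contents = [39, 62, 68, 84]
pop() → 39: heap contents = [62, 68, 84]

Answer: 62 68 84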